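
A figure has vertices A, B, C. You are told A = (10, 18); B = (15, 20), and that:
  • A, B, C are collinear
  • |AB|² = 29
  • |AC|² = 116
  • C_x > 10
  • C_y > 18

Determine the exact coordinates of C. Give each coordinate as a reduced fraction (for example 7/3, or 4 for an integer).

C = (20, 22)

1. C_x = 20  [[A, B, C are collinear ⇒ -2x+5y-70=0] ∩ [|C−(10, 18)|²=116]]
2. C_y = 22  [[A, B, C are collinear ⇒ -2x+5y-70=0] ∩ [|C−(10, 18)|²=116]]
   so C = (20, 22)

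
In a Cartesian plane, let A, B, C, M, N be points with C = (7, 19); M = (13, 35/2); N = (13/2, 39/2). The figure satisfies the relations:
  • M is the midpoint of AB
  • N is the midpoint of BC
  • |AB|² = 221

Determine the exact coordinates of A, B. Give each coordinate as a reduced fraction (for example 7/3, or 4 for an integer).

1. B_x = 6  [B = 2·N−C = 2·(13/2, 39/2)−(7, 19)]
2. B_y = 20  [B = 2·N−C = 2·(13/2, 39/2)−(7, 19)]
   so B = (6, 20)
3. A_x = 20  [A = 2·M−B = 2·(13, 35/2)−(6, 20)]
4. A_y = 15  [A = 2·M−B = 2·(13, 35/2)−(6, 20)]
   so A = (20, 15)

A = (20, 15)
B = (6, 20)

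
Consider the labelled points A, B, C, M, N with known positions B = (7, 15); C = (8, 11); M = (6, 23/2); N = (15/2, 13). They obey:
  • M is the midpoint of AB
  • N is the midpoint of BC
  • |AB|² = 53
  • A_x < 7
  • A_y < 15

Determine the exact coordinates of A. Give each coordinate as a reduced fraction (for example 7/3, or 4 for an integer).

A = (5, 8)

1. A_x = 5  [A = 2·M−B = 2·(6, 23/2)−(7, 15)]
2. A_y = 8  [A = 2·M−B = 2·(6, 23/2)−(7, 15)]
   so A = (5, 8)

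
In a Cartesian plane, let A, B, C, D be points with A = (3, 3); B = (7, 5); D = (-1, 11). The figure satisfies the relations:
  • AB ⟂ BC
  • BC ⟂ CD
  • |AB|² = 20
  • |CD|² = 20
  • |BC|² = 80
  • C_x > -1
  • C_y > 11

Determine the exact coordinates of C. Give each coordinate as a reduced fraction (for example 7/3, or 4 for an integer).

C = (3, 13)

1. C_x = 3  [[AB ⟂ BC ⇒ 4x+2y-38=0] ∩ [|C−(-1, 11)|²=20]]
2. C_y = 13  [[AB ⟂ BC ⇒ 4x+2y-38=0] ∩ [|C−(-1, 11)|²=20]]
   so C = (3, 13)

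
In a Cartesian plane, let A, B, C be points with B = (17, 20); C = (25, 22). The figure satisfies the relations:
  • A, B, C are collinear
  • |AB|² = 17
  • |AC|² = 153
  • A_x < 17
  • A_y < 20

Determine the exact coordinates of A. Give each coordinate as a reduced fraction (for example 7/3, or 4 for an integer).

A = (13, 19)

1. A_x = 13  [[A, B, C are collinear ⇒ -2x+8y-126=0] ∩ [|A−(17, 20)|²=17]]
2. A_y = 19  [[A, B, C are collinear ⇒ -2x+8y-126=0] ∩ [|A−(17, 20)|²=17]]
   so A = (13, 19)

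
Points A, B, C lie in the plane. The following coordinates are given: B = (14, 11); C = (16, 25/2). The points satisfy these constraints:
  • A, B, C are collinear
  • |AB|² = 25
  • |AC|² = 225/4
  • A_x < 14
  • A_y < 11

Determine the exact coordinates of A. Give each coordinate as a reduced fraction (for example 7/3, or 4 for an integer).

1. A_x = 10  [[A, B, C are collinear ⇒ -3/2x+2y-1=0] ∩ [|A−(14, 11)|²=25]]
2. A_y = 8  [[A, B, C are collinear ⇒ -3/2x+2y-1=0] ∩ [|A−(14, 11)|²=25]]
   so A = (10, 8)

A = (10, 8)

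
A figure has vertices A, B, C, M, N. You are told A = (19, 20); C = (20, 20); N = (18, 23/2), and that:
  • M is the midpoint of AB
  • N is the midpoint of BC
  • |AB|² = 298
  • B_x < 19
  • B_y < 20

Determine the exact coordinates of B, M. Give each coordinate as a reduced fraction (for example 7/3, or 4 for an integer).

B = (16, 3)
M = (35/2, 23/2)

1. B_x = 16  [B = 2·N−C = 2·(18, 23/2)−(20, 20)]
2. B_y = 3  [B = 2·N−C = 2·(18, 23/2)−(20, 20)]
   so B = (16, 3)
3. M_x = 35/2  [2·M = A+B = (19, 20)+(16, 3)]
4. M_y = 23/2  [2·M = A+B = (19, 20)+(16, 3)]
   so M = (35/2, 23/2)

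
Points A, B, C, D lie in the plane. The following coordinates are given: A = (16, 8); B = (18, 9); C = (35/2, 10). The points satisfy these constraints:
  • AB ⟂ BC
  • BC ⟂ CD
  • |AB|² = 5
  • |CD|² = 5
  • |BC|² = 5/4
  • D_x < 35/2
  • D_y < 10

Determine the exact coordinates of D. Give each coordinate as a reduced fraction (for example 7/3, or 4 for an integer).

1. D_x = 31/2  [[BC ⟂ CD ⇒ -1/2x+1y-5/4=0] ∩ [|D−(35/2, 10)|²=5]]
2. D_y = 9  [[BC ⟂ CD ⇒ -1/2x+1y-5/4=0] ∩ [|D−(35/2, 10)|²=5]]
   so D = (31/2, 9)

D = (31/2, 9)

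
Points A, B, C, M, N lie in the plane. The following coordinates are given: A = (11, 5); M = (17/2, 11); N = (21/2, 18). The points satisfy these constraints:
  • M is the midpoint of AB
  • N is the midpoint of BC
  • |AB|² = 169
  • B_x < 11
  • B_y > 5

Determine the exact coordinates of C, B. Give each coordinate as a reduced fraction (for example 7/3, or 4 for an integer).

1. B_x = 6  [B = 2·M−A = 2·(17/2, 11)−(11, 5)]
2. B_y = 17  [B = 2·M−A = 2·(17/2, 11)−(11, 5)]
   so B = (6, 17)
3. C_x = 15  [C = 2·N−B = 2·(21/2, 18)−(6, 17)]
4. C_y = 19  [C = 2·N−B = 2·(21/2, 18)−(6, 17)]
   so C = (15, 19)

C = (15, 19)
B = (6, 17)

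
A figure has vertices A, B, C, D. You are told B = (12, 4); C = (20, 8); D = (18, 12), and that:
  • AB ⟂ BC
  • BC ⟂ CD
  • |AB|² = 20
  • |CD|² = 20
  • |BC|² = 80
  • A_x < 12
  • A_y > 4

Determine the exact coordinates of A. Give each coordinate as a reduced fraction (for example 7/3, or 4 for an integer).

1. A_x = 10  [[AB ⟂ BC ⇒ -8x-4y+112=0] ∩ [|A−(12, 4)|²=20]]
2. A_y = 8  [[AB ⟂ BC ⇒ -8x-4y+112=0] ∩ [|A−(12, 4)|²=20]]
   so A = (10, 8)

A = (10, 8)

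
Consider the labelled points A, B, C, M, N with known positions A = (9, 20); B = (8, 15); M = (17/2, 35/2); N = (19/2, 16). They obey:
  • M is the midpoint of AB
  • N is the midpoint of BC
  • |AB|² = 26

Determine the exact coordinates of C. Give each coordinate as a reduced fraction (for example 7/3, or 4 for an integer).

C = (11, 17)

1. C_x = 11  [C = 2·N−B = 2·(19/2, 16)−(8, 15)]
2. C_y = 17  [C = 2·N−B = 2·(19/2, 16)−(8, 15)]
   so C = (11, 17)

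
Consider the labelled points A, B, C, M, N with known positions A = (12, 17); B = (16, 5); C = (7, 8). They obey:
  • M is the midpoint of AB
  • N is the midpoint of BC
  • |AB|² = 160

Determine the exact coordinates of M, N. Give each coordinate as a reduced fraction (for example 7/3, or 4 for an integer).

M = (14, 11)
N = (23/2, 13/2)

1. M_x = 14  [2·M = A+B = (12, 17)+(16, 5)]
2. M_y = 11  [2·M = A+B = (12, 17)+(16, 5)]
   so M = (14, 11)
3. N_x = 23/2  [2·N = B+C = (16, 5)+(7, 8)]
4. N_y = 13/2  [2·N = B+C = (16, 5)+(7, 8)]
   so N = (23/2, 13/2)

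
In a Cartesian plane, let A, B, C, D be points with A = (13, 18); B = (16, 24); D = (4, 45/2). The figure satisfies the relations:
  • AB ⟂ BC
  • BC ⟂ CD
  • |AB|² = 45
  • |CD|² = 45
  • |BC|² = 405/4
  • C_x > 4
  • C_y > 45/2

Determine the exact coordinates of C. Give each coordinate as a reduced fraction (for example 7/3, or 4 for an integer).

1. C_x = 7  [[AB ⟂ BC ⇒ 3x+6y-192=0] ∩ [|C−(4, 45/2)|²=45]]
2. C_y = 57/2  [[AB ⟂ BC ⇒ 3x+6y-192=0] ∩ [|C−(4, 45/2)|²=45]]
   so C = (7, 57/2)

C = (7, 57/2)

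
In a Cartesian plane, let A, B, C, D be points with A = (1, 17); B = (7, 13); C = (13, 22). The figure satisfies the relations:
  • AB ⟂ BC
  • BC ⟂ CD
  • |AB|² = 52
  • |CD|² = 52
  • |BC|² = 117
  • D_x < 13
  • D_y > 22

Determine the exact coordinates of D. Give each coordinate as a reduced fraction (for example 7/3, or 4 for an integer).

D = (7, 26)

1. D_x = 7  [[BC ⟂ CD ⇒ 6x+9y-276=0] ∩ [|D−(13, 22)|²=52]]
2. D_y = 26  [[BC ⟂ CD ⇒ 6x+9y-276=0] ∩ [|D−(13, 22)|²=52]]
   so D = (7, 26)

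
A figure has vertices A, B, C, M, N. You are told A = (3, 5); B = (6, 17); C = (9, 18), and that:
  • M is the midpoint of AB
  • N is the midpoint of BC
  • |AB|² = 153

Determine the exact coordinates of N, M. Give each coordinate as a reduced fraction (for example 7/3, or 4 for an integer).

N = (15/2, 35/2)
M = (9/2, 11)

1. M_x = 9/2  [2·M = A+B = (3, 5)+(6, 17)]
2. M_y = 11  [2·M = A+B = (3, 5)+(6, 17)]
   so M = (9/2, 11)
3. N_x = 15/2  [2·N = B+C = (6, 17)+(9, 18)]
4. N_y = 35/2  [2·N = B+C = (6, 17)+(9, 18)]
   so N = (15/2, 35/2)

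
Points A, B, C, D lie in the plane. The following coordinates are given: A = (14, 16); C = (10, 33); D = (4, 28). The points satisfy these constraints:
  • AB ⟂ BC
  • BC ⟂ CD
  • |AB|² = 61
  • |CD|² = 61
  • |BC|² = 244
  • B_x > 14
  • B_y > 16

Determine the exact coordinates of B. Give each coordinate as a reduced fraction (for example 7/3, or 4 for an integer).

1. B_x = 20  [[BC ⟂ CD ⇒ 6x+5y-225=0] ∩ [|B−(14, 16)|²=61]]
2. B_y = 21  [[BC ⟂ CD ⇒ 6x+5y-225=0] ∩ [|B−(14, 16)|²=61]]
   so B = (20, 21)

B = (20, 21)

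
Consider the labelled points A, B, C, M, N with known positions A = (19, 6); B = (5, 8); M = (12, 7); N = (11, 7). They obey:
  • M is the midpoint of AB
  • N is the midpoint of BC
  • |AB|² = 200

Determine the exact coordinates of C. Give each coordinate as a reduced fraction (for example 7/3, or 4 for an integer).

1. C_x = 17  [C = 2·N−B = 2·(11, 7)−(5, 8)]
2. C_y = 6  [C = 2·N−B = 2·(11, 7)−(5, 8)]
   so C = (17, 6)

C = (17, 6)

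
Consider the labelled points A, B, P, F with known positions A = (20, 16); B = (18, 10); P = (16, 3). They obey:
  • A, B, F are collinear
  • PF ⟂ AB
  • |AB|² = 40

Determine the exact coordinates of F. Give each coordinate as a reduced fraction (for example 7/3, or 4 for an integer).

F = (157/10, 31/10)

1. F_x = 157/10  [[A, B, F are collinear ⇒ 6x-2y-88=0] ∩ [PF ⟂ AB ⇒ -2x-6y+50=0]]
2. F_y = 31/10  [[A, B, F are collinear ⇒ 6x-2y-88=0] ∩ [PF ⟂ AB ⇒ -2x-6y+50=0]]
   so F = (157/10, 31/10)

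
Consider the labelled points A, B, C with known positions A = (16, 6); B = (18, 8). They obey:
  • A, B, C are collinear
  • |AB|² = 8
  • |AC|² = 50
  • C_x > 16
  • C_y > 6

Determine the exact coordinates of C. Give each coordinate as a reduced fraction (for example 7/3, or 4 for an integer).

C = (21, 11)

1. C_x = 21  [[A, B, C are collinear ⇒ -2x+2y+20=0] ∩ [|C−(16, 6)|²=50]]
2. C_y = 11  [[A, B, C are collinear ⇒ -2x+2y+20=0] ∩ [|C−(16, 6)|²=50]]
   so C = (21, 11)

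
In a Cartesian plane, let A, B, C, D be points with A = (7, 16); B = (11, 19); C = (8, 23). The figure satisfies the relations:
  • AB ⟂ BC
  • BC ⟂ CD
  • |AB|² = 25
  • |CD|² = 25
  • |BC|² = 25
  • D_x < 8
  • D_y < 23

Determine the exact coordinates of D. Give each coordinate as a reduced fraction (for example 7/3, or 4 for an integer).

D = (4, 20)

1. D_x = 4  [[BC ⟂ CD ⇒ -3x+4y-68=0] ∩ [|D−(8, 23)|²=25]]
2. D_y = 20  [[BC ⟂ CD ⇒ -3x+4y-68=0] ∩ [|D−(8, 23)|²=25]]
   so D = (4, 20)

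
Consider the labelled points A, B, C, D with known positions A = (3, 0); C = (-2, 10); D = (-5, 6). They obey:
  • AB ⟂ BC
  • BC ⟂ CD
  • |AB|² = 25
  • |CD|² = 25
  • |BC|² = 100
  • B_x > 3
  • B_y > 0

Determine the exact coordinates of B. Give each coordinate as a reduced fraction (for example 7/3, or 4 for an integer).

1. B_x = 6  [[BC ⟂ CD ⇒ 3x+4y-34=0] ∩ [|B−(3, 0)|²=25]]
2. B_y = 4  [[BC ⟂ CD ⇒ 3x+4y-34=0] ∩ [|B−(3, 0)|²=25]]
   so B = (6, 4)

B = (6, 4)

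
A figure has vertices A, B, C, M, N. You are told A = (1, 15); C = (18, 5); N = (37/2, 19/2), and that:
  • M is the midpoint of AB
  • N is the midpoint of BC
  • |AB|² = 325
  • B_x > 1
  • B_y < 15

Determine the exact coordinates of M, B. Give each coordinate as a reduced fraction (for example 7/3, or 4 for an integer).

M = (10, 29/2)
B = (19, 14)

1. B_x = 19  [B = 2·N−C = 2·(37/2, 19/2)−(18, 5)]
2. B_y = 14  [B = 2·N−C = 2·(37/2, 19/2)−(18, 5)]
   so B = (19, 14)
3. M_x = 10  [2·M = A+B = (1, 15)+(19, 14)]
4. M_y = 29/2  [2·M = A+B = (1, 15)+(19, 14)]
   so M = (10, 29/2)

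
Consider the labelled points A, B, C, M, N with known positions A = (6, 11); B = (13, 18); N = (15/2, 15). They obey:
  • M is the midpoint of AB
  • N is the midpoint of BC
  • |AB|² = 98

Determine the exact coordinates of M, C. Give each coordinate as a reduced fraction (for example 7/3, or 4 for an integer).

1. M_x = 19/2  [2·M = A+B = (6, 11)+(13, 18)]
2. M_y = 29/2  [2·M = A+B = (6, 11)+(13, 18)]
   so M = (19/2, 29/2)
3. C_x = 2  [C = 2·N−B = 2·(15/2, 15)−(13, 18)]
4. C_y = 12  [C = 2·N−B = 2·(15/2, 15)−(13, 18)]
   so C = (2, 12)

M = (19/2, 29/2)
C = (2, 12)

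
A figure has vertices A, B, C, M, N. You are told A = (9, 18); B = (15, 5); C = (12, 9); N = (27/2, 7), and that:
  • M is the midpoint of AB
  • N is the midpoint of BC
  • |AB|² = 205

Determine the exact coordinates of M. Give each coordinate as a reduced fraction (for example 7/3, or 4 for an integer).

1. M_x = 12  [2·M = A+B = (9, 18)+(15, 5)]
2. M_y = 23/2  [2·M = A+B = (9, 18)+(15, 5)]
   so M = (12, 23/2)

M = (12, 23/2)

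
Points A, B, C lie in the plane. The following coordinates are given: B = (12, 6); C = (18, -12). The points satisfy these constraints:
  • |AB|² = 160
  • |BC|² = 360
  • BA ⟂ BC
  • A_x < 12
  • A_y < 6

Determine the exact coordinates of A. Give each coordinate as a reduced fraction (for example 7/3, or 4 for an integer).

A = (0, 2)

1. A_x = 0  [[BA ⟂ BC ⇒ 6x-18y+36=0] ∩ [|A−(12, 6)|²=160]]
2. A_y = 2  [[BA ⟂ BC ⇒ 6x-18y+36=0] ∩ [|A−(12, 6)|²=160]]
   so A = (0, 2)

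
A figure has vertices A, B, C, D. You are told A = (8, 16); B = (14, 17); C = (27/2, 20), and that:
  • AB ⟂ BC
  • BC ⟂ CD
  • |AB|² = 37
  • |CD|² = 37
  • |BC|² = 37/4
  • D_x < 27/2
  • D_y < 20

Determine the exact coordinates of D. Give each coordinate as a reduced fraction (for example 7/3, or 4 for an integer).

1. D_x = 15/2  [[BC ⟂ CD ⇒ -1/2x+3y-213/4=0] ∩ [|D−(27/2, 20)|²=37]]
2. D_y = 19  [[BC ⟂ CD ⇒ -1/2x+3y-213/4=0] ∩ [|D−(27/2, 20)|²=37]]
   so D = (15/2, 19)

D = (15/2, 19)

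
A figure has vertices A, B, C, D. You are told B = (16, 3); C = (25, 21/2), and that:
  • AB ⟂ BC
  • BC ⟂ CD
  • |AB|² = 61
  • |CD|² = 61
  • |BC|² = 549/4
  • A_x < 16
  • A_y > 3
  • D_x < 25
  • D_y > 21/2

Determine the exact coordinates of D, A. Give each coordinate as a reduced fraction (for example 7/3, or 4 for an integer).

D = (20, 33/2)
A = (11, 9)

1. D_x = 20  [[BC ⟂ CD ⇒ 9x+15/2y-1215/4=0] ∩ [|D−(25, 21/2)|²=61]]
2. D_y = 33/2  [[BC ⟂ CD ⇒ 9x+15/2y-1215/4=0] ∩ [|D−(25, 21/2)|²=61]]
   so D = (20, 33/2)
3. A_x = 11  [[AB ⟂ BC ⇒ -9x-15/2y+333/2=0] ∩ [|A−(16, 3)|²=61]]
4. A_y = 9  [[AB ⟂ BC ⇒ -9x-15/2y+333/2=0] ∩ [|A−(16, 3)|²=61]]
   so A = (11, 9)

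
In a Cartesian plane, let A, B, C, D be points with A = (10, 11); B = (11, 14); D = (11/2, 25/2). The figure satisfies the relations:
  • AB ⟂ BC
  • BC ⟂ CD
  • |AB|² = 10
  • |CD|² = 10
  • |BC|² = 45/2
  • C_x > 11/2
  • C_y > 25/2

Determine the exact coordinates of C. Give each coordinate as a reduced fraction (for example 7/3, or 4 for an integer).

C = (13/2, 31/2)

1. C_x = 13/2  [[AB ⟂ BC ⇒ 1x+3y-53=0] ∩ [|C−(11/2, 25/2)|²=10]]
2. C_y = 31/2  [[AB ⟂ BC ⇒ 1x+3y-53=0] ∩ [|C−(11/2, 25/2)|²=10]]
   so C = (13/2, 31/2)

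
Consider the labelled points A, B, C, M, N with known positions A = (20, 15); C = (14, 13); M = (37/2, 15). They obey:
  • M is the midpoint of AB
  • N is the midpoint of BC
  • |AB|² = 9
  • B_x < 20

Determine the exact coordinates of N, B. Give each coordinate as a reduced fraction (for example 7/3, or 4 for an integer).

N = (31/2, 14)
B = (17, 15)

1. B_x = 17  [B = 2·M−A = 2·(37/2, 15)−(20, 15)]
2. B_y = 15  [B = 2·M−A = 2·(37/2, 15)−(20, 15)]
   so B = (17, 15)
3. N_x = 31/2  [2·N = B+C = (17, 15)+(14, 13)]
4. N_y = 14  [2·N = B+C = (17, 15)+(14, 13)]
   so N = (31/2, 14)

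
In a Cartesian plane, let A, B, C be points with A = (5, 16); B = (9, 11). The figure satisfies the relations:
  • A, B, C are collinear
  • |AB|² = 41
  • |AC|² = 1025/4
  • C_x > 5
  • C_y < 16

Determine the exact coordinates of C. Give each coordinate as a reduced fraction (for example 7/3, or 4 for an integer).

C = (15, 7/2)

1. C_x = 15  [[A, B, C are collinear ⇒ 5x+4y-89=0] ∩ [|C−(5, 16)|²=1025/4]]
2. C_y = 7/2  [[A, B, C are collinear ⇒ 5x+4y-89=0] ∩ [|C−(5, 16)|²=1025/4]]
   so C = (15, 7/2)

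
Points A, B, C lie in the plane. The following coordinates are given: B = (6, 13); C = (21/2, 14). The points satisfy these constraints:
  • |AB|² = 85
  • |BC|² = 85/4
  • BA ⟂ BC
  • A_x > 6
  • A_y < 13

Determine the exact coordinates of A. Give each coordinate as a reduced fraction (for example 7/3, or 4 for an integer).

A = (8, 4)

1. A_x = 8  [[BA ⟂ BC ⇒ 9/2x+1y-40=0] ∩ [|A−(6, 13)|²=85]]
2. A_y = 4  [[BA ⟂ BC ⇒ 9/2x+1y-40=0] ∩ [|A−(6, 13)|²=85]]
   so A = (8, 4)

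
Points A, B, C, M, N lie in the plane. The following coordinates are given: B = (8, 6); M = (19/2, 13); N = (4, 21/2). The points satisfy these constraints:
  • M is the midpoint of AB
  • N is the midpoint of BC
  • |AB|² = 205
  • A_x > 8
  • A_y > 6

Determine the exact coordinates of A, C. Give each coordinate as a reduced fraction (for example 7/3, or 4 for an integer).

1. A_x = 11  [A = 2·M−B = 2·(19/2, 13)−(8, 6)]
2. A_y = 20  [A = 2·M−B = 2·(19/2, 13)−(8, 6)]
   so A = (11, 20)
3. C_x = 0  [C = 2·N−B = 2·(4, 21/2)−(8, 6)]
4. C_y = 15  [C = 2·N−B = 2·(4, 21/2)−(8, 6)]
   so C = (0, 15)

A = (11, 20)
C = (0, 15)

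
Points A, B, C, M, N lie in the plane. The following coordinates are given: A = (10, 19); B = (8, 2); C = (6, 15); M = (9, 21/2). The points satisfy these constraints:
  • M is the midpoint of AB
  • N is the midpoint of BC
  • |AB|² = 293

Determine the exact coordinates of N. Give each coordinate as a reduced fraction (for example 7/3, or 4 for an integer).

N = (7, 17/2)

1. N_x = 7  [2·N = B+C = (8, 2)+(6, 15)]
2. N_y = 17/2  [2·N = B+C = (8, 2)+(6, 15)]
   so N = (7, 17/2)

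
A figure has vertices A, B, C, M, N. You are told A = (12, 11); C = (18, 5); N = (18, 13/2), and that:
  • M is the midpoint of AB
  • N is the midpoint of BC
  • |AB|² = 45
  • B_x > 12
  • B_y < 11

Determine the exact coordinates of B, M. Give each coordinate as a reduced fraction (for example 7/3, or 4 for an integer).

B = (18, 8)
M = (15, 19/2)

1. B_x = 18  [B = 2·N−C = 2·(18, 13/2)−(18, 5)]
2. B_y = 8  [B = 2·N−C = 2·(18, 13/2)−(18, 5)]
   so B = (18, 8)
3. M_x = 15  [2·M = A+B = (12, 11)+(18, 8)]
4. M_y = 19/2  [2·M = A+B = (12, 11)+(18, 8)]
   so M = (15, 19/2)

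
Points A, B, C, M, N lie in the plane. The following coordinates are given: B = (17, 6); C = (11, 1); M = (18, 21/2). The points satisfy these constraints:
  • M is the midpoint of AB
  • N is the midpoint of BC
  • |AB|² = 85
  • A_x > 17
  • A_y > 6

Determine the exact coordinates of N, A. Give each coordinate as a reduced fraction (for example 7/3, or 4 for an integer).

N = (14, 7/2)
A = (19, 15)

1. A_x = 19  [A = 2·M−B = 2·(18, 21/2)−(17, 6)]
2. A_y = 15  [A = 2·M−B = 2·(18, 21/2)−(17, 6)]
   so A = (19, 15)
3. N_x = 14  [2·N = B+C = (17, 6)+(11, 1)]
4. N_y = 7/2  [2·N = B+C = (17, 6)+(11, 1)]
   so N = (14, 7/2)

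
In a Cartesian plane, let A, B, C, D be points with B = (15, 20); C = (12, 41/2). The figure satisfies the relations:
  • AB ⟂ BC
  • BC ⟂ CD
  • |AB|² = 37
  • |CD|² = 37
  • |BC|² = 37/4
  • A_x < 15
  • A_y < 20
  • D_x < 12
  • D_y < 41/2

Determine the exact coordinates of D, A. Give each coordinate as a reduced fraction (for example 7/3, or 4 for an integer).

D = (11, 29/2)
A = (14, 14)

1. D_x = 11  [[BC ⟂ CD ⇒ -3x+1/2y+103/4=0] ∩ [|D−(12, 41/2)|²=37]]
2. D_y = 29/2  [[BC ⟂ CD ⇒ -3x+1/2y+103/4=0] ∩ [|D−(12, 41/2)|²=37]]
   so D = (11, 29/2)
3. A_x = 14  [[AB ⟂ BC ⇒ 3x-1/2y-35=0] ∩ [|A−(15, 20)|²=37]]
4. A_y = 14  [[AB ⟂ BC ⇒ 3x-1/2y-35=0] ∩ [|A−(15, 20)|²=37]]
   so A = (14, 14)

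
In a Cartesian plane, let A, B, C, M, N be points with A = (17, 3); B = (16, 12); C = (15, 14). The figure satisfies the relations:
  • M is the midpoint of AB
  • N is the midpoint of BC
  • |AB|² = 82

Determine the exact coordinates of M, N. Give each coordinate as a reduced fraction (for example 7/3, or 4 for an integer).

M = (33/2, 15/2)
N = (31/2, 13)

1. M_x = 33/2  [2·M = A+B = (17, 3)+(16, 12)]
2. M_y = 15/2  [2·M = A+B = (17, 3)+(16, 12)]
   so M = (33/2, 15/2)
3. N_x = 31/2  [2·N = B+C = (16, 12)+(15, 14)]
4. N_y = 13  [2·N = B+C = (16, 12)+(15, 14)]
   so N = (31/2, 13)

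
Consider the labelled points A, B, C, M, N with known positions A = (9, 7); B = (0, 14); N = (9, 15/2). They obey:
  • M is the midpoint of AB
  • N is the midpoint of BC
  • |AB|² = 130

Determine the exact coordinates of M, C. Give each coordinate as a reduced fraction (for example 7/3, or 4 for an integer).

M = (9/2, 21/2)
C = (18, 1)

1. M_x = 9/2  [2·M = A+B = (9, 7)+(0, 14)]
2. M_y = 21/2  [2·M = A+B = (9, 7)+(0, 14)]
   so M = (9/2, 21/2)
3. C_x = 18  [C = 2·N−B = 2·(9, 15/2)−(0, 14)]
4. C_y = 1  [C = 2·N−B = 2·(9, 15/2)−(0, 14)]
   so C = (18, 1)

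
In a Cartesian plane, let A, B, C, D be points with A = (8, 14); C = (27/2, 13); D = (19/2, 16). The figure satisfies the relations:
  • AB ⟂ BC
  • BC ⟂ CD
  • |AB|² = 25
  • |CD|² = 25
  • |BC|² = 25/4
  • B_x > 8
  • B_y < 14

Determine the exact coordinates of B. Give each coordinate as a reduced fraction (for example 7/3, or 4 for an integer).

B = (12, 11)

1. B_x = 12  [[BC ⟂ CD ⇒ 4x-3y-15=0] ∩ [|B−(8, 14)|²=25]]
2. B_y = 11  [[BC ⟂ CD ⇒ 4x-3y-15=0] ∩ [|B−(8, 14)|²=25]]
   so B = (12, 11)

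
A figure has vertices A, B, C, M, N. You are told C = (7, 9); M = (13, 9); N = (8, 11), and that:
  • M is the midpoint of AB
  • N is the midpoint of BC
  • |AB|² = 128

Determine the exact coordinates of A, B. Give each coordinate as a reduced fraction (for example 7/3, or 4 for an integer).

A = (17, 5)
B = (9, 13)

1. B_x = 9  [B = 2·N−C = 2·(8, 11)−(7, 9)]
2. B_y = 13  [B = 2·N−C = 2·(8, 11)−(7, 9)]
   so B = (9, 13)
3. A_x = 17  [A = 2·M−B = 2·(13, 9)−(9, 13)]
4. A_y = 5  [A = 2·M−B = 2·(13, 9)−(9, 13)]
   so A = (17, 5)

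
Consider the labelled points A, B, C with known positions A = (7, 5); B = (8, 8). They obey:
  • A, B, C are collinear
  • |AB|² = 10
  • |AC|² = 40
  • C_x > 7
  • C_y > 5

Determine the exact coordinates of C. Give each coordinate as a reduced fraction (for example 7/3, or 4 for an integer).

C = (9, 11)

1. C_x = 9  [[A, B, C are collinear ⇒ -3x+1y+16=0] ∩ [|C−(7, 5)|²=40]]
2. C_y = 11  [[A, B, C are collinear ⇒ -3x+1y+16=0] ∩ [|C−(7, 5)|²=40]]
   so C = (9, 11)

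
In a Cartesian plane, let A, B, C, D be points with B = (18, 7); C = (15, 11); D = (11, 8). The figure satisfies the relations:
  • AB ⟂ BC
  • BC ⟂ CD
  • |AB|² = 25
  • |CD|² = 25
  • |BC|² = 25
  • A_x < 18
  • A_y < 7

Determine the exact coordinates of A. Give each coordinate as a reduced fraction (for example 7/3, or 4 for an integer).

A = (14, 4)

1. A_x = 14  [[AB ⟂ BC ⇒ 3x-4y-26=0] ∩ [|A−(18, 7)|²=25]]
2. A_y = 4  [[AB ⟂ BC ⇒ 3x-4y-26=0] ∩ [|A−(18, 7)|²=25]]
   so A = (14, 4)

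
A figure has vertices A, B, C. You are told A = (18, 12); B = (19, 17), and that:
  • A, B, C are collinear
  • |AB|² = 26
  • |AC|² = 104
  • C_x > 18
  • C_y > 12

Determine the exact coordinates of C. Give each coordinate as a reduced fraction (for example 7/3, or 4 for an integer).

1. C_x = 20  [[A, B, C are collinear ⇒ -5x+1y+78=0] ∩ [|C−(18, 12)|²=104]]
2. C_y = 22  [[A, B, C are collinear ⇒ -5x+1y+78=0] ∩ [|C−(18, 12)|²=104]]
   so C = (20, 22)

C = (20, 22)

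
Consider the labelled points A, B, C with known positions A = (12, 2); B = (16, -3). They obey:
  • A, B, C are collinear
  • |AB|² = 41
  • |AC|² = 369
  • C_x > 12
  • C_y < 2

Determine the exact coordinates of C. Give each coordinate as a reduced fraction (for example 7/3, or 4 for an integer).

1. C_x = 24  [[A, B, C are collinear ⇒ 5x+4y-68=0] ∩ [|C−(12, 2)|²=369]]
2. C_y = -13  [[A, B, C are collinear ⇒ 5x+4y-68=0] ∩ [|C−(12, 2)|²=369]]
   so C = (24, -13)

C = (24, -13)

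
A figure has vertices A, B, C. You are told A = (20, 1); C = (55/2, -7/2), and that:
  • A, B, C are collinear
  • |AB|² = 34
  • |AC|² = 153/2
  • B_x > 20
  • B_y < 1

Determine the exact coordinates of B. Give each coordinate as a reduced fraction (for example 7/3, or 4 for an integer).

1. B_x = 25  [[A, B, C are collinear ⇒ -9/2x-15/2y+195/2=0] ∩ [|B−(20, 1)|²=34]]
2. B_y = -2  [[A, B, C are collinear ⇒ -9/2x-15/2y+195/2=0] ∩ [|B−(20, 1)|²=34]]
   so B = (25, -2)

B = (25, -2)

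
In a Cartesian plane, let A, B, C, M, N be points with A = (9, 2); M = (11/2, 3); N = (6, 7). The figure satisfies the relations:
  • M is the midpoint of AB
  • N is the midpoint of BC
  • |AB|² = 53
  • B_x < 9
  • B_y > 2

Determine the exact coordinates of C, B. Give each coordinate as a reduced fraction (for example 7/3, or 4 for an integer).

C = (10, 10)
B = (2, 4)

1. B_x = 2  [B = 2·M−A = 2·(11/2, 3)−(9, 2)]
2. B_y = 4  [B = 2·M−A = 2·(11/2, 3)−(9, 2)]
   so B = (2, 4)
3. C_x = 10  [C = 2·N−B = 2·(6, 7)−(2, 4)]
4. C_y = 10  [C = 2·N−B = 2·(6, 7)−(2, 4)]
   so C = (10, 10)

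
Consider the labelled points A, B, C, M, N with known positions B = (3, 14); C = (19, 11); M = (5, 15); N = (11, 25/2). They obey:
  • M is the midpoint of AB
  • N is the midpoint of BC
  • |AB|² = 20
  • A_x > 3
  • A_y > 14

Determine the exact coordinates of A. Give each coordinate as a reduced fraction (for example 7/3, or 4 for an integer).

1. A_x = 7  [A = 2·M−B = 2·(5, 15)−(3, 14)]
2. A_y = 16  [A = 2·M−B = 2·(5, 15)−(3, 14)]
   so A = (7, 16)

A = (7, 16)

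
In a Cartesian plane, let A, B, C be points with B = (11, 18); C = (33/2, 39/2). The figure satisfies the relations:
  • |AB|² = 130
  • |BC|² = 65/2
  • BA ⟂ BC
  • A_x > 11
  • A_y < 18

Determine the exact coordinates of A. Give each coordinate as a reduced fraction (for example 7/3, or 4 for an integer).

A = (14, 7)

1. A_x = 14  [[BA ⟂ BC ⇒ 11/2x+3/2y-175/2=0] ∩ [|A−(11, 18)|²=130]]
2. A_y = 7  [[BA ⟂ BC ⇒ 11/2x+3/2y-175/2=0] ∩ [|A−(11, 18)|²=130]]
   so A = (14, 7)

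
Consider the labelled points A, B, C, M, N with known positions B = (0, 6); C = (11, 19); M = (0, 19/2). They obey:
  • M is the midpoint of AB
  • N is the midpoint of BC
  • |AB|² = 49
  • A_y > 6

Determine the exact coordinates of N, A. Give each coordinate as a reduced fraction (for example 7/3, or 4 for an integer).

1. A_x = 0  [A = 2·M−B = 2·(0, 19/2)−(0, 6)]
2. A_y = 13  [A = 2·M−B = 2·(0, 19/2)−(0, 6)]
   so A = (0, 13)
3. N_x = 11/2  [2·N = B+C = (0, 6)+(11, 19)]
4. N_y = 25/2  [2·N = B+C = (0, 6)+(11, 19)]
   so N = (11/2, 25/2)

N = (11/2, 25/2)
A = (0, 13)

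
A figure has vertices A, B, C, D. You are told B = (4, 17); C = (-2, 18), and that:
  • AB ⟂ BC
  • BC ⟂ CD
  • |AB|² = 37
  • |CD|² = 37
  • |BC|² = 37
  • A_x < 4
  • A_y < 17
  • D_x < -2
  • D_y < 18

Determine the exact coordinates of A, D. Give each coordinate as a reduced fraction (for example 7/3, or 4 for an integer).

A = (3, 11)
D = (-3, 12)

1. A_x = 3  [[AB ⟂ BC ⇒ 6x-1y-7=0] ∩ [|A−(4, 17)|²=37]]
2. A_y = 11  [[AB ⟂ BC ⇒ 6x-1y-7=0] ∩ [|A−(4, 17)|²=37]]
   so A = (3, 11)
3. D_x = -3  [[BC ⟂ CD ⇒ -6x+1y-30=0] ∩ [|D−(-2, 18)|²=37]]
4. D_y = 12  [[BC ⟂ CD ⇒ -6x+1y-30=0] ∩ [|D−(-2, 18)|²=37]]
   so D = (-3, 12)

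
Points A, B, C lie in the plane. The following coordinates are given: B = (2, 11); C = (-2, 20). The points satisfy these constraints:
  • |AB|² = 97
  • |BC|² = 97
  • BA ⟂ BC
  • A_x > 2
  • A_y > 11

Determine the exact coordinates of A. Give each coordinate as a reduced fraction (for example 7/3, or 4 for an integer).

A = (11, 15)

1. A_x = 11  [[BA ⟂ BC ⇒ -4x+9y-91=0] ∩ [|A−(2, 11)|²=97]]
2. A_y = 15  [[BA ⟂ BC ⇒ -4x+9y-91=0] ∩ [|A−(2, 11)|²=97]]
   so A = (11, 15)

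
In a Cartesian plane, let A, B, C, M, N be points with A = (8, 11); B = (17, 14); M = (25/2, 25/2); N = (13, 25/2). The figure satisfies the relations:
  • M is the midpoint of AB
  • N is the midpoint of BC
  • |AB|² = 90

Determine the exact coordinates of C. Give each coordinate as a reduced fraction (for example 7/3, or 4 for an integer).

C = (9, 11)

1. C_x = 9  [C = 2·N−B = 2·(13, 25/2)−(17, 14)]
2. C_y = 11  [C = 2·N−B = 2·(13, 25/2)−(17, 14)]
   so C = (9, 11)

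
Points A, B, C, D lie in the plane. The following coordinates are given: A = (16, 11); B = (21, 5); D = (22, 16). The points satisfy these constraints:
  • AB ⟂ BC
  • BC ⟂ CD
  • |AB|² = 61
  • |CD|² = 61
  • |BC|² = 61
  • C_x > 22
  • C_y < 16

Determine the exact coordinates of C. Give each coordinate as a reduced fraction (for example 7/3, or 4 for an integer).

C = (27, 10)

1. C_x = 27  [[AB ⟂ BC ⇒ 5x-6y-75=0] ∩ [|C−(22, 16)|²=61]]
2. C_y = 10  [[AB ⟂ BC ⇒ 5x-6y-75=0] ∩ [|C−(22, 16)|²=61]]
   so C = (27, 10)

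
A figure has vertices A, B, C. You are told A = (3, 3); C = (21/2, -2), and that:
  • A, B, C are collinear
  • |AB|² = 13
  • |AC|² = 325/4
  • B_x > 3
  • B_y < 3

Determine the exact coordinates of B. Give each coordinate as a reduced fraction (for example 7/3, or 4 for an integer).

1. B_x = 6  [[A, B, C are collinear ⇒ -5x-15/2y+75/2=0] ∩ [|B−(3, 3)|²=13]]
2. B_y = 1  [[A, B, C are collinear ⇒ -5x-15/2y+75/2=0] ∩ [|B−(3, 3)|²=13]]
   so B = (6, 1)

B = (6, 1)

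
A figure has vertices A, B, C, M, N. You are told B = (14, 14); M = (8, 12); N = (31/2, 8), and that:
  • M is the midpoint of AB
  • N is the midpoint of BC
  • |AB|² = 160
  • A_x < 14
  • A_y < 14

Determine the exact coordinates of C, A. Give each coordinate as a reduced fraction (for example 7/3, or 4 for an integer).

1. A_x = 2  [A = 2·M−B = 2·(8, 12)−(14, 14)]
2. A_y = 10  [A = 2·M−B = 2·(8, 12)−(14, 14)]
   so A = (2, 10)
3. C_x = 17  [C = 2·N−B = 2·(31/2, 8)−(14, 14)]
4. C_y = 2  [C = 2·N−B = 2·(31/2, 8)−(14, 14)]
   so C = (17, 2)

C = (17, 2)
A = (2, 10)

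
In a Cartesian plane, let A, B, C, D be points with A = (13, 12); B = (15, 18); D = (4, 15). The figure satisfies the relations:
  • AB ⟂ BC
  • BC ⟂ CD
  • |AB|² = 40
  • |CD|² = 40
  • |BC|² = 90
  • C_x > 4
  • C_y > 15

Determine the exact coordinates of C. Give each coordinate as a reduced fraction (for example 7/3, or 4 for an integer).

1. C_x = 6  [[AB ⟂ BC ⇒ 2x+6y-138=0] ∩ [|C−(4, 15)|²=40]]
2. C_y = 21  [[AB ⟂ BC ⇒ 2x+6y-138=0] ∩ [|C−(4, 15)|²=40]]
   so C = (6, 21)

C = (6, 21)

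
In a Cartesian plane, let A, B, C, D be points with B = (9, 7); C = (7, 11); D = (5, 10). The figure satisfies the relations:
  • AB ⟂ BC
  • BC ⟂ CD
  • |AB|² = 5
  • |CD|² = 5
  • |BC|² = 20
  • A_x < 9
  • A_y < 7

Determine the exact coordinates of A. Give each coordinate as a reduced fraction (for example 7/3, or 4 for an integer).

A = (7, 6)

1. A_x = 7  [[AB ⟂ BC ⇒ 2x-4y+10=0] ∩ [|A−(9, 7)|²=5]]
2. A_y = 6  [[AB ⟂ BC ⇒ 2x-4y+10=0] ∩ [|A−(9, 7)|²=5]]
   so A = (7, 6)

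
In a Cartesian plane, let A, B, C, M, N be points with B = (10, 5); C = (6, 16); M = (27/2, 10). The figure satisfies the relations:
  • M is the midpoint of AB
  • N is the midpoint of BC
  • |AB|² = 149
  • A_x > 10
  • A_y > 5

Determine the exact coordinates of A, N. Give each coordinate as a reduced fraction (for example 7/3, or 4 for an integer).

1. A_x = 17  [A = 2·M−B = 2·(27/2, 10)−(10, 5)]
2. A_y = 15  [A = 2·M−B = 2·(27/2, 10)−(10, 5)]
   so A = (17, 15)
3. N_x = 8  [2·N = B+C = (10, 5)+(6, 16)]
4. N_y = 21/2  [2·N = B+C = (10, 5)+(6, 16)]
   so N = (8, 21/2)

A = (17, 15)
N = (8, 21/2)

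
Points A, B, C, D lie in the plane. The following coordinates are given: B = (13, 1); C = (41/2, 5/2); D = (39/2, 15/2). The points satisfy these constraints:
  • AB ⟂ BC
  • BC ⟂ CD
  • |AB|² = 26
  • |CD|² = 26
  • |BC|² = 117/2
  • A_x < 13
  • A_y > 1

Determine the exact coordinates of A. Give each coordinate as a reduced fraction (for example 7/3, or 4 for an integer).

1. A_x = 12  [[AB ⟂ BC ⇒ -15/2x-3/2y+99=0] ∩ [|A−(13, 1)|²=26]]
2. A_y = 6  [[AB ⟂ BC ⇒ -15/2x-3/2y+99=0] ∩ [|A−(13, 1)|²=26]]
   so A = (12, 6)

A = (12, 6)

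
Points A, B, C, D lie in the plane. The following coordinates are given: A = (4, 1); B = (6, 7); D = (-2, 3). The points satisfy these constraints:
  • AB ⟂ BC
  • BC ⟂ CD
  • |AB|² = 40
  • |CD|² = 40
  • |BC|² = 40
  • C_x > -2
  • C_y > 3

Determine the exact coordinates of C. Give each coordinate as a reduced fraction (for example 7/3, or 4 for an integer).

C = (0, 9)

1. C_x = 0  [[AB ⟂ BC ⇒ 2x+6y-54=0] ∩ [|C−(-2, 3)|²=40]]
2. C_y = 9  [[AB ⟂ BC ⇒ 2x+6y-54=0] ∩ [|C−(-2, 3)|²=40]]
   so C = (0, 9)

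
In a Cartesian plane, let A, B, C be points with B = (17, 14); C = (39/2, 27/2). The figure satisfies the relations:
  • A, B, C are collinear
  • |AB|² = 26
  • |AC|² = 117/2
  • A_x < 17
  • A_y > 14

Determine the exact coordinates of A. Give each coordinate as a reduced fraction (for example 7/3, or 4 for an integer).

A = (12, 15)

1. A_x = 12  [[A, B, C are collinear ⇒ 1/2x+5/2y-87/2=0] ∩ [|A−(17, 14)|²=26]]
2. A_y = 15  [[A, B, C are collinear ⇒ 1/2x+5/2y-87/2=0] ∩ [|A−(17, 14)|²=26]]
   so A = (12, 15)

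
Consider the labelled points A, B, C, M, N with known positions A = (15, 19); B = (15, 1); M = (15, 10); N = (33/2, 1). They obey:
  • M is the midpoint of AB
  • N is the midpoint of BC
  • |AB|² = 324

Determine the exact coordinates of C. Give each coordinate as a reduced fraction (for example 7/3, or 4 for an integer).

C = (18, 1)

1. C_x = 18  [C = 2·N−B = 2·(33/2, 1)−(15, 1)]
2. C_y = 1  [C = 2·N−B = 2·(33/2, 1)−(15, 1)]
   so C = (18, 1)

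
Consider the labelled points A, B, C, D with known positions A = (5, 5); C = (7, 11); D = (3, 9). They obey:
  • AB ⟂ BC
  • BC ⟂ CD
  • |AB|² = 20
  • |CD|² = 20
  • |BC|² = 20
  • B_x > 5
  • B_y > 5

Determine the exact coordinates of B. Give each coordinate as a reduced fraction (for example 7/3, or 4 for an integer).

1. B_x = 9  [[BC ⟂ CD ⇒ 4x+2y-50=0] ∩ [|B−(5, 5)|²=20]]
2. B_y = 7  [[BC ⟂ CD ⇒ 4x+2y-50=0] ∩ [|B−(5, 5)|²=20]]
   so B = (9, 7)

B = (9, 7)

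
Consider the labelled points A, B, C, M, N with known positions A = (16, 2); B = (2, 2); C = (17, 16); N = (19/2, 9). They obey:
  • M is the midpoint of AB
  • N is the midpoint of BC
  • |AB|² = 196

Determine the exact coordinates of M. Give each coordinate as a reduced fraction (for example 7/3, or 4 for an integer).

1. M_x = 9  [2·M = A+B = (16, 2)+(2, 2)]
2. M_y = 2  [2·M = A+B = (16, 2)+(2, 2)]
   so M = (9, 2)

M = (9, 2)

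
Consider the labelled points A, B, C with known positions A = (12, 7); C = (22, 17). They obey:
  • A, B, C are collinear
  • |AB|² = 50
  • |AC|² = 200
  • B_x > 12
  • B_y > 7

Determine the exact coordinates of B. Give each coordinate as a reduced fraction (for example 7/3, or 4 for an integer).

1. B_x = 17  [[A, B, C are collinear ⇒ 10x-10y-50=0] ∩ [|B−(12, 7)|²=50]]
2. B_y = 12  [[A, B, C are collinear ⇒ 10x-10y-50=0] ∩ [|B−(12, 7)|²=50]]
   so B = (17, 12)

B = (17, 12)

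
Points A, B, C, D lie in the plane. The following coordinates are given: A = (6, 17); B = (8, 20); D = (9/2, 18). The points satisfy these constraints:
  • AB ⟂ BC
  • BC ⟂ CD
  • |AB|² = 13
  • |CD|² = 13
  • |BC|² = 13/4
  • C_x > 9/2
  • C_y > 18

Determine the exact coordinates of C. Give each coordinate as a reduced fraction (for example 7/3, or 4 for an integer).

1. C_x = 13/2  [[AB ⟂ BC ⇒ 2x+3y-76=0] ∩ [|C−(9/2, 18)|²=13]]
2. C_y = 21  [[AB ⟂ BC ⇒ 2x+3y-76=0] ∩ [|C−(9/2, 18)|²=13]]
   so C = (13/2, 21)

C = (13/2, 21)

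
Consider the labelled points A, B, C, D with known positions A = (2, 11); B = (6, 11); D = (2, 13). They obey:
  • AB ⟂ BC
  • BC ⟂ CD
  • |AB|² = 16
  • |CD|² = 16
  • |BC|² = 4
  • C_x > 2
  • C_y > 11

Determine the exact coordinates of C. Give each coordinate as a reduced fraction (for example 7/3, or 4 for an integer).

1. C_x = 6  [[AB ⟂ BC ⇒ 4x-24=0] ∩ [|C−(2, 13)|²=16]]
2. C_y = 13  [[AB ⟂ BC ⇒ 4x-24=0] ∩ [|C−(2, 13)|²=16]]
   so C = (6, 13)

C = (6, 13)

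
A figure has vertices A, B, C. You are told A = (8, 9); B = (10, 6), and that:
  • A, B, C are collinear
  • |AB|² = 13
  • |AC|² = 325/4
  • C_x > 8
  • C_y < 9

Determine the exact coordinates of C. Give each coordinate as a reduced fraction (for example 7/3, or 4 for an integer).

C = (13, 3/2)

1. C_x = 13  [[A, B, C are collinear ⇒ 3x+2y-42=0] ∩ [|C−(8, 9)|²=325/4]]
2. C_y = 3/2  [[A, B, C are collinear ⇒ 3x+2y-42=0] ∩ [|C−(8, 9)|²=325/4]]
   so C = (13, 3/2)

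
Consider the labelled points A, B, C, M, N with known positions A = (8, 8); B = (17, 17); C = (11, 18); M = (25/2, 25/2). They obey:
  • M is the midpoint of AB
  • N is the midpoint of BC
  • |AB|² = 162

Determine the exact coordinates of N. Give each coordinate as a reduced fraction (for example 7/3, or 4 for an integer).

1. N_x = 14  [2·N = B+C = (17, 17)+(11, 18)]
2. N_y = 35/2  [2·N = B+C = (17, 17)+(11, 18)]
   so N = (14, 35/2)

N = (14, 35/2)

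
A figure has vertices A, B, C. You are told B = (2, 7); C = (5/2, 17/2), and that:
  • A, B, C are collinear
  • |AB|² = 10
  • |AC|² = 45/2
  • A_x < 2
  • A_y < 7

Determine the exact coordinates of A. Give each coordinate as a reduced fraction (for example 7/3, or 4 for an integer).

1. A_x = 1  [[A, B, C are collinear ⇒ -3/2x+1/2y-1/2=0] ∩ [|A−(2, 7)|²=10]]
2. A_y = 4  [[A, B, C are collinear ⇒ -3/2x+1/2y-1/2=0] ∩ [|A−(2, 7)|²=10]]
   so A = (1, 4)

A = (1, 4)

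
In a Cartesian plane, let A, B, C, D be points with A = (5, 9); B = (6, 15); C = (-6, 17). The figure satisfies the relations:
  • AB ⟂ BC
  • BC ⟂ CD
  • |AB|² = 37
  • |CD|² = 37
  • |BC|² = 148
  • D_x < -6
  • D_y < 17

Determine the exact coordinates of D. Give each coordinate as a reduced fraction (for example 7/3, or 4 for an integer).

1. D_x = -7  [[BC ⟂ CD ⇒ -12x+2y-106=0] ∩ [|D−(-6, 17)|²=37]]
2. D_y = 11  [[BC ⟂ CD ⇒ -12x+2y-106=0] ∩ [|D−(-6, 17)|²=37]]
   so D = (-7, 11)

D = (-7, 11)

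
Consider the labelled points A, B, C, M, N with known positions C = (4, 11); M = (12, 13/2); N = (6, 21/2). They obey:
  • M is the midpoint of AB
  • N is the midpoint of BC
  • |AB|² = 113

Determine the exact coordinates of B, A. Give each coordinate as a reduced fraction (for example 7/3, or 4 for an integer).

1. B_x = 8  [B = 2·N−C = 2·(6, 21/2)−(4, 11)]
2. B_y = 10  [B = 2·N−C = 2·(6, 21/2)−(4, 11)]
   so B = (8, 10)
3. A_x = 16  [A = 2·M−B = 2·(12, 13/2)−(8, 10)]
4. A_y = 3  [A = 2·M−B = 2·(12, 13/2)−(8, 10)]
   so A = (16, 3)

B = (8, 10)
A = (16, 3)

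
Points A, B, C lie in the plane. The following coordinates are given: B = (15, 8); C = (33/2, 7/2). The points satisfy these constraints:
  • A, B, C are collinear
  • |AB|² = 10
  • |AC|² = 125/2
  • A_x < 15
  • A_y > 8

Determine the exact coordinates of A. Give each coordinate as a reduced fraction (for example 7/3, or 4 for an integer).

A = (14, 11)

1. A_x = 14  [[A, B, C are collinear ⇒ 9/2x+3/2y-159/2=0] ∩ [|A−(15, 8)|²=10]]
2. A_y = 11  [[A, B, C are collinear ⇒ 9/2x+3/2y-159/2=0] ∩ [|A−(15, 8)|²=10]]
   so A = (14, 11)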